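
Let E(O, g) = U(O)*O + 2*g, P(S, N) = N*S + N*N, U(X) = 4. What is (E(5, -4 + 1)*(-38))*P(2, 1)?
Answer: -1596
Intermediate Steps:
P(S, N) = N**2 + N*S (P(S, N) = N*S + N**2 = N**2 + N*S)
E(O, g) = 2*g + 4*O (E(O, g) = 4*O + 2*g = 2*g + 4*O)
(E(5, -4 + 1)*(-38))*P(2, 1) = ((2*(-4 + 1) + 4*5)*(-38))*(1*(1 + 2)) = ((2*(-3) + 20)*(-38))*(1*3) = ((-6 + 20)*(-38))*3 = (14*(-38))*3 = -532*3 = -1596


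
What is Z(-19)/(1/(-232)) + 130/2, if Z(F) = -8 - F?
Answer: -2487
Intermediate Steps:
Z(-19)/(1/(-232)) + 130/2 = (-8 - 1*(-19))/(1/(-232)) + 130/2 = (-8 + 19)/(-1/232) + 130*(½) = 11*(-232) + 65 = -2552 + 65 = -2487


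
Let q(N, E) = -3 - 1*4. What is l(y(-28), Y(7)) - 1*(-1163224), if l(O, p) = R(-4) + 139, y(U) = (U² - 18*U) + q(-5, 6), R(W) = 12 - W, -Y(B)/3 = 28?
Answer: 1163379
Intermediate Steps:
Y(B) = -84 (Y(B) = -3*28 = -84)
q(N, E) = -7 (q(N, E) = -3 - 4 = -7)
y(U) = -7 + U² - 18*U (y(U) = (U² - 18*U) - 7 = -7 + U² - 18*U)
l(O, p) = 155 (l(O, p) = (12 - 1*(-4)) + 139 = (12 + 4) + 139 = 16 + 139 = 155)
l(y(-28), Y(7)) - 1*(-1163224) = 155 - 1*(-1163224) = 155 + 1163224 = 1163379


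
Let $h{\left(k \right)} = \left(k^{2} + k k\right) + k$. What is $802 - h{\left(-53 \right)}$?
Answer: $-4763$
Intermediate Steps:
$h{\left(k \right)} = k + 2 k^{2}$ ($h{\left(k \right)} = \left(k^{2} + k^{2}\right) + k = 2 k^{2} + k = k + 2 k^{2}$)
$802 - h{\left(-53 \right)} = 802 - - 53 \left(1 + 2 \left(-53\right)\right) = 802 - - 53 \left(1 - 106\right) = 802 - \left(-53\right) \left(-105\right) = 802 - 5565 = -4763$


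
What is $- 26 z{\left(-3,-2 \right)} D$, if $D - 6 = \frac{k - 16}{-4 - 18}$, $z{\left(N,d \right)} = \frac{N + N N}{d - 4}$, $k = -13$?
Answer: $\frac{2093}{11} \approx 190.27$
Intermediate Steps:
$z{\left(N,d \right)} = \frac{N + N^{2}}{-4 + d}$
$D = \frac{161}{22}$ ($D = 6 + \frac{-13 - 16}{-4 - 18} = 6 - \frac{29}{-22} = 6 - - \frac{29}{22} = 6 + \frac{29}{22} = \frac{161}{22} \approx 7.3182$)
$- 26 z{\left(-3,-2 \right)} D = - 26 \left(- \frac{3 \left(1 - 3\right)}{-4 - 2}\right) \frac{161}{22} = - 26 \left(\left(-3\right) \frac{1}{-6} \left(-2\right)\right) \frac{161}{22} = - 26 \left(\left(-3\right) \left(- \frac{1}{6}\right) \left(-2\right)\right) \frac{161}{22} = \left(-26\right) \left(-1\right) \frac{161}{22} = 26 \cdot \frac{161}{22} = \frac{2093}{11}$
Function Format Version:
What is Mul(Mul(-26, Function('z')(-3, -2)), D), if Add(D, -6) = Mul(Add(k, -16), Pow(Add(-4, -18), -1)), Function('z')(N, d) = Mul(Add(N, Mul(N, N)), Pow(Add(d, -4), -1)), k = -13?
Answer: Rational(2093, 11) ≈ 190.27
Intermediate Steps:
Function('z')(N, d) = Mul(Pow(Add(-4, d), -1), Add(N, Pow(N, 2))) (Function('z')(N, d) = Mul(Add(N, Pow(N, 2)), Pow(Add(-4, d), -1)) = Mul(Pow(Add(-4, d), -1), Add(N, Pow(N, 2))))
D = Rational(161, 22) (D = Add(6, Mul(Add(-13, -16), Pow(Add(-4, -18), -1))) = Add(6, Mul(-29, Pow(-22, -1))) = Add(6, Mul(-29, Rational(-1, 22))) = Add(6, Rational(29, 22)) = Rational(161, 22) ≈ 7.3182)
Mul(Mul(-26, Function('z')(-3, -2)), D) = Mul(Mul(-26, Mul(-3, Pow(Add(-4, -2), -1), Add(1, -3))), Rational(161, 22)) = Mul(Mul(-26, Mul(-3, Pow(-6, -1), -2)), Rational(161, 22)) = Mul(Mul(-26, Mul(-3, Rational(-1, 6), -2)), Rational(161, 22)) = Mul(Mul(-26, -1), Rational(161, 22)) = Mul(26, Rational(161, 22)) = Rational(2093, 11)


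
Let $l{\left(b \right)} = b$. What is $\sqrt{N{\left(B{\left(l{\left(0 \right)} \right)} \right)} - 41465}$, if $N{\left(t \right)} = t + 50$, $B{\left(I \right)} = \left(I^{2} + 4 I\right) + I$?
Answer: $i \sqrt{41415} \approx 203.51 i$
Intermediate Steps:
$B{\left(I \right)} = I^{2} + 5 I$
$N{\left(t \right)} = 50 + t$
$\sqrt{N{\left(B{\left(l{\left(0 \right)} \right)} \right)} - 41465} = \sqrt{\left(50 + 0 \left(5 + 0\right)\right) - 41465} = \sqrt{\left(50 + 0 \cdot 5\right) - 41465} = \sqrt{\left(50 + 0\right) - 41465} = \sqrt{50 - 41465} = \sqrt{-41415} = i \sqrt{41415}$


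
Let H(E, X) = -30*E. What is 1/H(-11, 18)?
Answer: 1/330 ≈ 0.0030303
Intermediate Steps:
1/H(-11, 18) = 1/(-30*(-11)) = 1/330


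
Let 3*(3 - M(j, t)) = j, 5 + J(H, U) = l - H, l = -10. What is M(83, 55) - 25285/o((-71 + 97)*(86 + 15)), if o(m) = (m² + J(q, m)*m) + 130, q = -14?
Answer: -7849015/318156 ≈ -24.670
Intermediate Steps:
J(H, U) = -15 - H (J(H, U) = -5 + (-10 - H) = -15 - H)
M(j, t) = 3 - j/3
o(m) = 130 + m² - m (o(m) = (m² + (-15 - 1*(-14))*m) + 130 = (m² + (-15 + 14)*m) + 130 = (m² - m) + 130 = 130 + m² - m)
M(83, 55) - 25285/o((-71 + 97)*(86 + 15)) = (3 - ⅓*83) - 25285/(130 + ((-71 + 97)*(86 + 15))² - (-71 + 97)*(86 + 15)) = (3 - 83/3) - 25285/(130 + (26*101)² - 26*101) = -74/3 - 25285/(130 + 2626² - 1*2626) = -74/3 - 25285/(130 + 6895876 - 2626) = -74/3 - 25285/6893380 = -74/3 - 25285*1/6893380 = -74/3 - 389/106052 = -7849015/318156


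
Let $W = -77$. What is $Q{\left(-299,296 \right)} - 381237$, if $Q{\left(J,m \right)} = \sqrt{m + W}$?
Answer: $-381237 + \sqrt{219} \approx -3.8122 \cdot 10^{5}$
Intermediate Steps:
$Q{\left(J,m \right)} = \sqrt{-77 + m}$ ($Q{\left(J,m \right)} = \sqrt{m - 77} = \sqrt{-77 + m}$)
$Q{\left(-299,296 \right)} - 381237 = \sqrt{-77 + 296} - 381237 = \sqrt{219} - 381237 = -381237 + \sqrt{219}$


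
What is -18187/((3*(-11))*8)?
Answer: 18187/264 ≈ 68.890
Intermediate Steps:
-18187/((3*(-11))*8) = -18187/((-33*8)) = -18187/(-264) = -18187*(-1/264) = 18187/264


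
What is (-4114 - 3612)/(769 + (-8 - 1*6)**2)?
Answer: -7726/965 ≈ -8.0062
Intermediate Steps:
(-4114 - 3612)/(769 + (-8 - 1*6)**2) = -7726/(769 + (-8 - 6)**2) = -7726/(769 + (-14)**2) = -7726/(769 + 196) = -7726/965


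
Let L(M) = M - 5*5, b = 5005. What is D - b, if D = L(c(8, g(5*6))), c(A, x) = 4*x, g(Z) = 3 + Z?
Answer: -4898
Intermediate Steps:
L(M) = -25 + M (L(M) = M - 25 = -25 + M)
D = 107 (D = -25 + 4*(3 + 5*6) = -25 + 4*(3 + 30) = -25 + 4*33 = -25 + 132 = 107)
D - b = 107 - 1*5005 = 107 - 5005 = -4898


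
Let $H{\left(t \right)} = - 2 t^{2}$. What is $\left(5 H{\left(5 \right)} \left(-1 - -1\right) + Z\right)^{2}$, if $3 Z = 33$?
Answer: $121$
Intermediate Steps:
$Z = 11$ ($Z = \frac{1}{3} \cdot 33 = 11$)
$\left(5 H{\left(5 \right)} \left(-1 - -1\right) + Z\right)^{2} = \left(5 \left(- 2 \cdot 5^{2}\right) \left(-1 - -1\right) + 11\right)^{2} = \left(5 \left(\left(-2\right) 25\right) \left(-1 + 1\right) + 11\right)^{2} = \left(5 \left(-50\right) 0 + 11\right)^{2} = \left(\left(-250\right) 0 + 11\right)^{2} = \left(0 + 11\right)^{2} = 11^{2} = 121$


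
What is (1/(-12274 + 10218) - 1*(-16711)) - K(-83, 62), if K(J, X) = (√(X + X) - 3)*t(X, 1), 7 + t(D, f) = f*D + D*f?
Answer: 35079471/2056 - 234*√31 ≈ 15759.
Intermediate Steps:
t(D, f) = -7 + 2*D*f (t(D, f) = -7 + (f*D + D*f) = -7 + (D*f + D*f) = -7 + 2*D*f)
K(J, X) = (-7 + 2*X)*(-3 + √2*√X) (K(J, X) = (√(X + X) - 3)*(-7 + 2*X*1) = (√(2*X) - 3)*(-7 + 2*X) = (√2*√X - 3)*(-7 + 2*X) = (-3 + √2*√X)*(-7 + 2*X) = (-7 + 2*X)*(-3 + √2*√X))
(1/(-12274 + 10218) - 1*(-16711)) - K(-83, 62) = (1/(-12274 + 10218) - 1*(-16711)) - (-7 + 2*62)*(-3 + √2*√62) = (1/(-2056) + 16711) - (-7 + 124)*(-3 + 2*√31) = (-1/2056 + 16711) - 117*(-3 + 2*√31) = 34357815/2056 - (-351 + 234*√31) = 34357815/2056 + (351 - 234*√31) = 35079471/2056 - 234*√31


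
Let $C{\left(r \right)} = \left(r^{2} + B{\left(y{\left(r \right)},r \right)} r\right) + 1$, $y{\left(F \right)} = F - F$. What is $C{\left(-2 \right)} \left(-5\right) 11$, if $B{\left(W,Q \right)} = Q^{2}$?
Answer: $165$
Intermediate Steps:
$y{\left(F \right)} = 0$
$C{\left(r \right)} = 1 + r^{2} + r^{3}$ ($C{\left(r \right)} = \left(r^{2} + r^{2} r\right) + 1 = \left(r^{2} + r^{3}\right) + 1 = 1 + r^{2} + r^{3}$)
$C{\left(-2 \right)} \left(-5\right) 11 = \left(1 + \left(-2\right)^{2} + \left(-2\right)^{3}\right) \left(-5\right) 11 = \left(1 + 4 - 8\right) \left(-5\right) 11 = \left(-3\right) \left(-5\right) 11 = 15 \cdot 11 = 165$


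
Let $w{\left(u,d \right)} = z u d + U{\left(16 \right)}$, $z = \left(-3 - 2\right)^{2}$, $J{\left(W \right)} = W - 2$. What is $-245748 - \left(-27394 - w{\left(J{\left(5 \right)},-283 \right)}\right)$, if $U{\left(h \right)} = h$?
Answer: $-239563$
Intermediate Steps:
$J{\left(W \right)} = -2 + W$
$z = 25$ ($z = \left(-5\right)^{2} = 25$)
$w{\left(u,d \right)} = 16 + 25 d u$ ($w{\left(u,d \right)} = 25 u d + 16 = 25 d u + 16 = 16 + 25 d u$)
$-245748 - \left(-27394 - w{\left(J{\left(5 \right)},-283 \right)}\right) = -245748 - \left(-27394 - \left(16 + 25 \left(-283\right) \left(-2 + 5\right)\right)\right) = -245748 - \left(-27394 - \left(16 + 25 \left(-283\right) 3\right)\right) = -245748 - \left(-27394 - \left(16 - 21225\right)\right) = -245748 - \left(-27394 - -21209\right) = -245748 - \left(-27394 + 21209\right) = -245748 - -6185 = -245748 + 6185 = -239563$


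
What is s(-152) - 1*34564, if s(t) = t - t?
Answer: -34564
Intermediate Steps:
s(t) = 0
s(-152) - 1*34564 = 0 - 1*34564 = 0 - 34564 = -34564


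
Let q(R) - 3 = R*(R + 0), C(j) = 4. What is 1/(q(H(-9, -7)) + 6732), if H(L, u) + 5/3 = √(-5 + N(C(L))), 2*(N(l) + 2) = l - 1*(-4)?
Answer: 9*I/(30*√3 + 60613*I) ≈ 0.00014848 + 1.2729e-7*I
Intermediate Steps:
N(l) = l/2 (N(l) = -2 + (l - 1*(-4))/2 = -2 + (l + 4)/2 = -2 + (4 + l)/2 = -2 + (2 + l/2) = l/2)
H(L, u) = -5/3 + I*√3 (H(L, u) = -5/3 + √(-5 + (½)*4) = -5/3 + √(-5 + 2) = -5/3 + √(-3) = -5/3 + I*√3)
q(R) = 3 + R² (q(R) = 3 + R*(R + 0) = 3 + R*R = 3 + R²)
1/(q(H(-9, -7)) + 6732) = 1/((3 + (-5/3 + I*√3)²) + 6732) = 1/(6735 + (-5/3 + I*√3)²)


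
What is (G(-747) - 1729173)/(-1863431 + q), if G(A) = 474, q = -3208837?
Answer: 576233/1690756 ≈ 0.34081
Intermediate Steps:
(G(-747) - 1729173)/(-1863431 + q) = (474 - 1729173)/(-1863431 - 3208837) = -1728699/(-5072268) = -1728699*(-1/5072268) = 576233/1690756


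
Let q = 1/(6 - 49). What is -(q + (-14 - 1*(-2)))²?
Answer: -267289/1849 ≈ -144.56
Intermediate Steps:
q = -1/43 (q = 1/(-43) = -1/43 ≈ -0.023256)
-(q + (-14 - 1*(-2)))² = -(-1/43 + (-14 - 1*(-2)))² = -(-1/43 + (-14 + 2))² = -(-1/43 - 12)² = -(-517/43)² = -1*267289/1849 = -267289/1849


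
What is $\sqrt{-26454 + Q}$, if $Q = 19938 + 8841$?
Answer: $5 \sqrt{93} \approx 48.218$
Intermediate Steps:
$Q = 28779$
$\sqrt{-26454 + Q} = \sqrt{-26454 + 28779} = \sqrt{2325} = 5 \sqrt{93}$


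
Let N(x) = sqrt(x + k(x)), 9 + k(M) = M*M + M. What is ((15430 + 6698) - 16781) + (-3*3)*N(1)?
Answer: 5347 - 9*I*sqrt(6) ≈ 5347.0 - 22.045*I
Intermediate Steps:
k(M) = -9 + M + M**2 (k(M) = -9 + (M*M + M) = -9 + (M**2 + M) = -9 + (M + M**2) = -9 + M + M**2)
N(x) = sqrt(-9 + x**2 + 2*x) (N(x) = sqrt(x + (-9 + x + x**2)) = sqrt(-9 + x**2 + 2*x))
((15430 + 6698) - 16781) + (-3*3)*N(1) = ((15430 + 6698) - 16781) + (-3*3)*sqrt(-9 + 1**2 + 2*1) = (22128 - 16781) - 9*sqrt(-9 + 1 + 2) = 5347 - 9*I*sqrt(6)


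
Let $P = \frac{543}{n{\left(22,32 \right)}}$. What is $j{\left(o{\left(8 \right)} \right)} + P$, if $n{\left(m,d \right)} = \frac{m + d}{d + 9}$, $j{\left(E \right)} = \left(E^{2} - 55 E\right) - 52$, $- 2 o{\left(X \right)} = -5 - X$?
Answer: $\frac{1621}{36} \approx 45.028$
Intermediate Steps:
$o{\left(X \right)} = \frac{5}{2} + \frac{X}{2}$ ($o{\left(X \right)} = - \frac{-5 - X}{2} = \frac{5}{2} + \frac{X}{2}$)
$j{\left(E \right)} = -52 + E^{2} - 55 E$
$n{\left(m,d \right)} = \frac{d + m}{9 + d}$
$P = \frac{7421}{18}$ ($P = \frac{543}{\frac{1}{9 + 32} \left(32 + 22\right)} = \frac{543}{\frac{1}{41} \cdot 54} = \frac{543}{\frac{54}{41}} = 543 \cdot \frac{41}{54} = \frac{7421}{18} \approx 412.28$)
$j{\left(o{\left(8 \right)} \right)} + P = \left(-52 + \left(\frac{5}{2} + \frac{1}{2} \cdot 8\right)^{2} - 55 \left(\frac{5}{2} + \frac{1}{2} \cdot 8\right)\right) + \frac{7421}{18} = \left(-52 + \left(\frac{5}{2} + 4\right)^{2} - 55 \left(\frac{5}{2} + 4\right)\right) + \frac{7421}{18} = \left(-52 + \left(\frac{13}{2}\right)^{2} - \frac{715}{2}\right) + \frac{7421}{18} = \left(-52 + \frac{169}{4} - \frac{715}{2}\right) + \frac{7421}{18} = - \frac{1469}{4} + \frac{7421}{18} = \frac{1621}{36}$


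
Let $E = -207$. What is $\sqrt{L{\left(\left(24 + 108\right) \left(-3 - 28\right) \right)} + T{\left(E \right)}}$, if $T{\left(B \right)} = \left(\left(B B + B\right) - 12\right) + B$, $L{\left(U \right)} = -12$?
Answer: $\sqrt{42411} \approx 205.94$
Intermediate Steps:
$T{\left(B \right)} = -12 + B^{2} + 2 B$ ($T{\left(B \right)} = \left(\left(B^{2} + B\right) - 12\right) + B = \left(\left(B + B^{2}\right) - 12\right) + B = \left(-12 + B + B^{2}\right) + B = -12 + B^{2} + 2 B$)
$\sqrt{L{\left(\left(24 + 108\right) \left(-3 - 28\right) \right)} + T{\left(E \right)}} = \sqrt{-12 + \left(-12 + \left(-207\right)^{2} + 2 \left(-207\right)\right)} = \sqrt{-12 - -42423} = \sqrt{-12 + 42423} = \sqrt{42411}$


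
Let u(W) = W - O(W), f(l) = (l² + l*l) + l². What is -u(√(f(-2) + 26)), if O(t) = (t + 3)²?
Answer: 47 + 5*√38 ≈ 77.822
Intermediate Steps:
f(l) = 3*l² (f(l) = (l² + l²) + l² = 2*l² + l² = 3*l²)
O(t) = (3 + t)²
u(W) = W - (3 + W)²
-u(√(f(-2) + 26)) = -(√(3*(-2)² + 26) - (3 + √(3*(-2)² + 26))²) = -(√(3*4 + 26) - (3 + √(3*4 + 26))²) = -(√(12 + 26) - (3 + √(12 + 26))²) = -(√38 - (3 + √38)²) = (3 + √38)² - √38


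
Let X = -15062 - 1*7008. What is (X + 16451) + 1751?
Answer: -3868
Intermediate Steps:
X = -22070 (X = -15062 - 7008 = -22070)
(X + 16451) + 1751 = (-22070 + 16451) + 1751 = -5619 + 1751 = -3868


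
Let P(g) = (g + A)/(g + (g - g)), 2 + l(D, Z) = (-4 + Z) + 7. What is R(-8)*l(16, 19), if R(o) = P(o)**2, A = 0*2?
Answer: 20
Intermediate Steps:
A = 0
l(D, Z) = 1 + Z (l(D, Z) = -2 + ((-4 + Z) + 7) = -2 + (3 + Z) = 1 + Z)
P(g) = 1 (P(g) = (g + 0)/(g + (g - g)) = g/(g + 0) = g/g = 1)
R(o) = 1 (R(o) = 1**2 = 1)
R(-8)*l(16, 19) = 1*(1 + 19) = 1*20 = 20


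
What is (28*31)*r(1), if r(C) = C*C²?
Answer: 868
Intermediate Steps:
r(C) = C³
(28*31)*r(1) = (28*31)*1³ = 868*1 = 868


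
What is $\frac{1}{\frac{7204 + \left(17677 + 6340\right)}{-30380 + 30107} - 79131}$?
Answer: $- \frac{91}{7211328} \approx -1.2619 \cdot 10^{-5}$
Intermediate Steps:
$\frac{1}{\frac{7204 + \left(17677 + 6340\right)}{-30380 + 30107} - 79131} = \frac{1}{\frac{7204 + 24017}{-273} - 79131} = \frac{1}{31221 \left(- \frac{1}{273}\right) - 79131} = \frac{1}{- \frac{10407}{91} - 79131} = \frac{1}{- \frac{7211328}{91}} = - \frac{91}{7211328}$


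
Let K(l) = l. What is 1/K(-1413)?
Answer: -1/1413 ≈ -0.00070771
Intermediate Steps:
1/K(-1413) = 1/(-1413) = -1/1413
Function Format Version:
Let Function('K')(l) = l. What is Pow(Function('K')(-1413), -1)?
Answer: Rational(-1, 1413) ≈ -0.00070771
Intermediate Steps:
Pow(Function('K')(-1413), -1) = Pow(-1413, -1) = Rational(-1, 1413)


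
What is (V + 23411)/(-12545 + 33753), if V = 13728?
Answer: 37139/21208 ≈ 1.7512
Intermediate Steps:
(V + 23411)/(-12545 + 33753) = (13728 + 23411)/(-12545 + 33753) = 37139/21208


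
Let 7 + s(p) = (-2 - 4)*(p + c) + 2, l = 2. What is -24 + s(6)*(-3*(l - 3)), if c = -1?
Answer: -129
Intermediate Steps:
s(p) = 1 - 6*p (s(p) = -7 + ((-2 - 4)*(p - 1) + 2) = -7 + (-6*(-1 + p) + 2) = -7 + ((6 - 6*p) + 2) = -7 + (8 - 6*p) = 1 - 6*p)
-24 + s(6)*(-3*(l - 3)) = -24 + (1 - 6*6)*(-3*(2 - 3)) = -24 + (1 - 36)*(-3*(-1)) = -24 - 35*3 = -24 - 105 = -129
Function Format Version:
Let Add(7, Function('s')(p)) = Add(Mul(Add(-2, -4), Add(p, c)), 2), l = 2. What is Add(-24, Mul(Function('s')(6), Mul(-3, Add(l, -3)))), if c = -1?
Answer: -129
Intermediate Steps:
Function('s')(p) = Add(1, Mul(-6, p)) (Function('s')(p) = Add(-7, Add(Mul(Add(-2, -4), Add(p, -1)), 2)) = Add(-7, Add(Mul(-6, Add(-1, p)), 2)) = Add(-7, Add(Add(6, Mul(-6, p)), 2)) = Add(-7, Add(8, Mul(-6, p))) = Add(1, Mul(-6, p)))
Add(-24, Mul(Function('s')(6), Mul(-3, Add(l, -3)))) = Add(-24, Mul(Add(1, Mul(-6, 6)), Mul(-3, Add(2, -3)))) = Add(-24, Mul(Add(1, -36), Mul(-3, -1))) = Add(-24, Mul(-35, 3)) = Add(-24, -105) = -129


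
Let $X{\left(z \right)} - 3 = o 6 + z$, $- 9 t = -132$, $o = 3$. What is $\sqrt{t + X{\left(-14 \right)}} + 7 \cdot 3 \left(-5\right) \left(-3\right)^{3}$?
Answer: $2835 + \frac{\sqrt{195}}{3} \approx 2839.7$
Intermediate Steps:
$t = \frac{44}{3}$ ($t = \left(- \frac{1}{9}\right) \left(-132\right) = \frac{44}{3} \approx 14.667$)
$X{\left(z \right)} = 21 + z$ ($X{\left(z \right)} = 3 + \left(3 \cdot 6 + z\right) = 3 + \left(18 + z\right) = 21 + z$)
$\sqrt{t + X{\left(-14 \right)}} + 7 \cdot 3 \left(-5\right) \left(-3\right)^{3} = \sqrt{\frac{44}{3} + \left(21 - 14\right)} + 7 \cdot 3 \left(-5\right) \left(-3\right)^{3} = \sqrt{\frac{44}{3} + 7} + 7 \left(-15\right) \left(-27\right) = \sqrt{\frac{65}{3}} - -2835 = \frac{\sqrt{195}}{3} + 2835 = 2835 + \frac{\sqrt{195}}{3}$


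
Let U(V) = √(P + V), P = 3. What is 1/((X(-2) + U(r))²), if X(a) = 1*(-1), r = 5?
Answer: (1 - 2*√2)⁻² ≈ 0.29912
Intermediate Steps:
U(V) = √(3 + V)
X(a) = -1
1/((X(-2) + U(r))²) = 1/((-1 + √(3 + 5))²) = 1/((-1 + √8)²) = 1/((-1 + 2*√2)²) = (-1 + 2*√2)⁻²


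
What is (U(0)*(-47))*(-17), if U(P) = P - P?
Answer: 0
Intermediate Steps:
U(P) = 0
(U(0)*(-47))*(-17) = (0*(-47))*(-17) = 0*(-17) = 0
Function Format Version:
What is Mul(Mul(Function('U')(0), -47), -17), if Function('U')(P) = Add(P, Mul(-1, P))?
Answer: 0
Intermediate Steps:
Function('U')(P) = 0
Mul(Mul(Function('U')(0), -47), -17) = Mul(Mul(0, -47), -17) = Mul(0, -17) = 0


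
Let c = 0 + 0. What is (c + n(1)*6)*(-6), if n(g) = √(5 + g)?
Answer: -36*√6 ≈ -88.182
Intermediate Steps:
c = 0
(c + n(1)*6)*(-6) = (0 + √(5 + 1)*6)*(-6) = (0 + √6*6)*(-6) = (0 + 6*√6)*(-6) = (6*√6)*(-6) = -36*√6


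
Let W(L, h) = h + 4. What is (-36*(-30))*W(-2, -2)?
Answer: 2160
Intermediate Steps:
W(L, h) = 4 + h
(-36*(-30))*W(-2, -2) = (-36*(-30))*(4 - 2) = 1080*2 = 2160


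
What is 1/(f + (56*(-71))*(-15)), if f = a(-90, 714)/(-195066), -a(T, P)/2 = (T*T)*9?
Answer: 10837/646326780 ≈ 1.6767e-5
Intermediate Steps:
a(T, P) = -18*T**2 (a(T, P) = -2*T*T*9 = -2*T**2*9 = -18*T**2)
f = 8100/10837 (f = -18*(-90)**2/(-195066) = -18*8100*(-1/195066) = -145800*(-1/195066) = 8100/10837 ≈ 0.74744)
1/(f + (56*(-71))*(-15)) = 1/(8100/10837 + (56*(-71))*(-15)) = 1/(8100/10837 - 3976*(-15)) = 1/(8100/10837 + 59640) = 1/(646326780/10837) = 10837/646326780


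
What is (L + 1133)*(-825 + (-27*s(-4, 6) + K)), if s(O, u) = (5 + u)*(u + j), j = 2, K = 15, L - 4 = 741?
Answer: -5983308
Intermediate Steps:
L = 745 (L = 4 + 741 = 745)
s(O, u) = (2 + u)*(5 + u) (s(O, u) = (5 + u)*(u + 2) = (5 + u)*(2 + u) = (2 + u)*(5 + u))
(L + 1133)*(-825 + (-27*s(-4, 6) + K)) = (745 + 1133)*(-825 + (-27*(10 + 6² + 7*6) + 15)) = 1878*(-825 + (-27*(10 + 36 + 42) + 15)) = 1878*(-825 + (-27*88 + 15)) = 1878*(-825 + (-2376 + 15)) = 1878*(-825 - 2361) = 1878*(-3186) = -5983308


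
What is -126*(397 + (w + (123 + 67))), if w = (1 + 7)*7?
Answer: -81018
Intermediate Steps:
w = 56 (w = 8*7 = 56)
-126*(397 + (w + (123 + 67))) = -126*(397 + (56 + (123 + 67))) = -126*(397 + (56 + 190)) = -126*(397 + 246) = -126*643 = -81018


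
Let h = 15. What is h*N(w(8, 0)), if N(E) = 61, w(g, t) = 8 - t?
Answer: 915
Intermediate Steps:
h*N(w(8, 0)) = 15*61 = 915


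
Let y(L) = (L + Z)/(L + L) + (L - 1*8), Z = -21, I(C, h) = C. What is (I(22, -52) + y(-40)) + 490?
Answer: 37181/80 ≈ 464.76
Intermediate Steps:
y(L) = -8 + L + (-21 + L)/(2*L) (y(L) = (L - 21)/(L + L) + (L - 1*8) = (-21 + L)/((2*L)) + (L - 8) = (-21 + L)*(1/(2*L)) + (-8 + L) = (-21 + L)/(2*L) + (-8 + L) = -8 + L + (-21 + L)/(2*L))
(I(22, -52) + y(-40)) + 490 = (22 + (-15/2 - 40 - 21/2/(-40))) + 490 = (22 + (-15/2 - 40 - 21/2*(-1/40))) + 490 = (22 + (-15/2 - 40 + 21/80)) + 490 = (22 - 3779/80) + 490 = -2019/80 + 490 = 37181/80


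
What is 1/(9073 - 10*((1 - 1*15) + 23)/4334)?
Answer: 2167/19661146 ≈ 0.00011022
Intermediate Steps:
1/(9073 - 10*((1 - 1*15) + 23)/4334) = 1/(9073 - 10*((1 - 15) + 23)*(1/4334)) = 1/(9073 - 10*(-14 + 23)*(1/4334)) = 1/(9073 - 10*9*(1/4334)) = 1/(9073 - 90*1/4334) = 1/(9073 - 45/2167) = 1/(19661146/2167) = 2167/19661146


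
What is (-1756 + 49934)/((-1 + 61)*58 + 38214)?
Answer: 24089/20847 ≈ 1.1555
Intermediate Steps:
(-1756 + 49934)/((-1 + 61)*58 + 38214) = 48178/(60*58 + 38214) = 48178/(3480 + 38214) = 48178/41694 = 48178*(1/41694) = 24089/20847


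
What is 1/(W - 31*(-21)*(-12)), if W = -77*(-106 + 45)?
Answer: -1/3115 ≈ -0.00032103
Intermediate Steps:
W = 4697 (W = -77*(-61) = 4697)
1/(W - 31*(-21)*(-12)) = 1/(4697 - 31*(-21)*(-12)) = 1/(4697 + 651*(-12)) = 1/(4697 - 7812) = 1/(-3115) = -1/3115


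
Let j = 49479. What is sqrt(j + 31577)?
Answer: 4*sqrt(5066) ≈ 284.70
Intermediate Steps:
sqrt(j + 31577) = sqrt(49479 + 31577) = sqrt(81056) = 4*sqrt(5066)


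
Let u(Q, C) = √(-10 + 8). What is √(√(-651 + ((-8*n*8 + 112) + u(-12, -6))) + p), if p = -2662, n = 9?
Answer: √(-2662 + √(-1115 + I*√2)) ≈ 0.3236 + 51.595*I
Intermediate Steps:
u(Q, C) = I*√2 (u(Q, C) = √(-2) = I*√2)
√(√(-651 + ((-8*n*8 + 112) + u(-12, -6))) + p) = √(√(-651 + ((-8*9*8 + 112) + I*√2)) - 2662) = √(√(-651 + ((-72*8 + 112) + I*√2)) - 2662) = √(√(-651 + ((-576 + 112) + I*√2)) - 2662) = √(√(-651 + (-464 + I*√2)) - 2662) = √(√(-1115 + I*√2) - 2662) = √(-2662 + √(-1115 + I*√2))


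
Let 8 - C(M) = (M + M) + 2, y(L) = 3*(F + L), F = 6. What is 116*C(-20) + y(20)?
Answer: 5414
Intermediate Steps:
y(L) = 18 + 3*L (y(L) = 3*(6 + L) = 18 + 3*L)
C(M) = 6 - 2*M (C(M) = 8 - ((M + M) + 2) = 8 - (2*M + 2) = 8 - (2 + 2*M) = 8 + (-2 - 2*M) = 6 - 2*M)
116*C(-20) + y(20) = 116*(6 - 2*(-20)) + (18 + 3*20) = 116*(6 + 40) + (18 + 60) = 116*46 + 78 = 5336 + 78 = 5414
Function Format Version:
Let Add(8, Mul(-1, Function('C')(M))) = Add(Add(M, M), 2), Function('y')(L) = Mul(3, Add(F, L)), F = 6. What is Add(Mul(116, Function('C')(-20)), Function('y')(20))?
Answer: 5414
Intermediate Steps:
Function('y')(L) = Add(18, Mul(3, L)) (Function('y')(L) = Mul(3, Add(6, L)) = Add(18, Mul(3, L)))
Function('C')(M) = Add(6, Mul(-2, M)) (Function('C')(M) = Add(8, Mul(-1, Add(Add(M, M), 2))) = Add(8, Mul(-1, Add(Mul(2, M), 2))) = Add(8, Mul(-1, Add(2, Mul(2, M)))) = Add(8, Add(-2, Mul(-2, M))) = Add(6, Mul(-2, M)))
Add(Mul(116, Function('C')(-20)), Function('y')(20)) = Add(Mul(116, Add(6, Mul(-2, -20))), Add(18, Mul(3, 20))) = Add(Mul(116, Add(6, 40)), Add(18, 60)) = Add(Mul(116, 46), 78) = Add(5336, 78) = 5414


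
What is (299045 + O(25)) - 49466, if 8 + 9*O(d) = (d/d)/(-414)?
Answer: 929928041/3726 ≈ 2.4958e+5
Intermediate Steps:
O(d) = -3313/3726 (O(d) = -8/9 + ((d/d)/(-414))/9 = -8/9 + (1*(-1/414))/9 = -8/9 + (⅑)*(-1/414) = -8/9 - 1/3726 = -3313/3726)
(299045 + O(25)) - 49466 = (299045 - 3313/3726) - 49466 = 1114238357/3726 - 49466 = 929928041/3726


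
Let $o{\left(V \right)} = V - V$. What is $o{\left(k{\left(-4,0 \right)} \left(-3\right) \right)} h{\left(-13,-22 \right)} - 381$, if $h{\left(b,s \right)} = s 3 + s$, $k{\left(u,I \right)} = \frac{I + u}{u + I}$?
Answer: $-381$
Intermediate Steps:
$k{\left(u,I \right)} = 1$ ($k{\left(u,I \right)} = \frac{I + u}{I + u} = 1$)
$h{\left(b,s \right)} = 4 s$ ($h{\left(b,s \right)} = 3 s + s = 4 s$)
$o{\left(V \right)} = 0$
$o{\left(k{\left(-4,0 \right)} \left(-3\right) \right)} h{\left(-13,-22 \right)} - 381 = 0 \cdot 4 \left(-22\right) - 381 = 0 \left(-88\right) - 381 = 0 - 381 = -381$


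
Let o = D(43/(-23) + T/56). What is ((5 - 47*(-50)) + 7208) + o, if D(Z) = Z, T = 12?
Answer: 3078753/322 ≈ 9561.3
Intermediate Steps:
o = -533/322 (o = 43/(-23) + 12/56 = 43*(-1/23) + 12*(1/56) = -43/23 + 3/14 = -533/322 ≈ -1.6553)
((5 - 47*(-50)) + 7208) + o = ((5 - 47*(-50)) + 7208) - 533/322 = ((5 + 2350) + 7208) - 533/322 = (2355 + 7208) - 533/322 = 9563 - 533/322 = 3078753/322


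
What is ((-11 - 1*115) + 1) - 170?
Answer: -295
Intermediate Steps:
((-11 - 1*115) + 1) - 170 = ((-11 - 115) + 1) - 170 = (-126 + 1) - 170 = -125 - 170 = -295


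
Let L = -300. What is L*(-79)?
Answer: 23700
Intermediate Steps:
L*(-79) = -300*(-79) = 23700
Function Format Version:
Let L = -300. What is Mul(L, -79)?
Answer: 23700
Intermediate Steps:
Mul(L, -79) = Mul(-300, -79) = 23700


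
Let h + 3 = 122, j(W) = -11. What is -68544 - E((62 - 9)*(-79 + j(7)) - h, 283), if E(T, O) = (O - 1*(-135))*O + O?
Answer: -187121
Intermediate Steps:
h = 119 (h = -3 + 122 = 119)
E(T, O) = O + O*(135 + O) (E(T, O) = (O + 135)*O + O = (135 + O)*O + O = O*(135 + O) + O = O + O*(135 + O))
-68544 - E((62 - 9)*(-79 + j(7)) - h, 283) = -68544 - 283*(136 + 283) = -68544 - 283*419 = -68544 - 1*118577 = -68544 - 118577 = -187121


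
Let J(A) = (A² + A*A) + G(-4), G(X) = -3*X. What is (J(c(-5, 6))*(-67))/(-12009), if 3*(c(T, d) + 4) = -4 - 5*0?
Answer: 41540/108081 ≈ 0.38434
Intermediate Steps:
c(T, d) = -16/3 (c(T, d) = -4 + (-4 - 5*0)/3 = -4 + (-4 + 0)/3 = -4 + (⅓)*(-4) = -4 - 4/3 = -16/3)
J(A) = 12 + 2*A² (J(A) = (A² + A*A) - 3*(-4) = (A² + A²) + 12 = 2*A² + 12 = 12 + 2*A²)
(J(c(-5, 6))*(-67))/(-12009) = ((12 + 2*(-16/3)²)*(-67))/(-12009) = ((12 + 2*(256/9))*(-67))*(-1/12009) = ((12 + 512/9)*(-67))*(-1/12009) = ((620/9)*(-67))*(-1/12009) = -41540/9*(-1/12009) = 41540/108081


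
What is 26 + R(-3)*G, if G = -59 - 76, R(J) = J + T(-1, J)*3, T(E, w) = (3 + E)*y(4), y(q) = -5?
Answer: 4481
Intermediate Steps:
T(E, w) = -15 - 5*E (T(E, w) = (3 + E)*(-5) = -15 - 5*E)
R(J) = -30 + J (R(J) = J + (-15 - 5*(-1))*3 = J + (-15 + 5)*3 = J - 10*3 = J - 30 = -30 + J)
G = -135
26 + R(-3)*G = 26 + (-30 - 3)*(-135) = 26 - 33*(-135) = 26 + 4455 = 4481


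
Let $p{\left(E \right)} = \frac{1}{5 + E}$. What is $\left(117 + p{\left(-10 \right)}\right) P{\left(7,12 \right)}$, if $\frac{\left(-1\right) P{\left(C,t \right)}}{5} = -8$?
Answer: $4672$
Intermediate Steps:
$P{\left(C,t \right)} = 40$ ($P{\left(C,t \right)} = \left(-5\right) \left(-8\right) = 40$)
$\left(117 + p{\left(-10 \right)}\right) P{\left(7,12 \right)} = \left(117 + \frac{1}{5 - 10}\right) 40 = \left(117 + \frac{1}{-5}\right) 40 = \left(117 - \frac{1}{5}\right) 40 = \frac{584}{5} \cdot 40 = 4672$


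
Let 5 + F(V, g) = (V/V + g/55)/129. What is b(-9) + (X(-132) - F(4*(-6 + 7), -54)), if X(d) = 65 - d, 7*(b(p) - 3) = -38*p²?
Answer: -11657092/49665 ≈ -234.71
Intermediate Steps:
b(p) = 3 - 38*p²/7 (b(p) = 3 + (-38*p²)/7 = 3 - 38*p²/7)
F(V, g) = -644/129 + g/7095 (F(V, g) = -5 + (V/V + g/55)/129 = -5 + (1 + g*(1/55))*(1/129) = -5 + (1 + g/55)*(1/129) = -5 + (1/129 + g/7095) = -644/129 + g/7095)
b(-9) + (X(-132) - F(4*(-6 + 7), -54)) = (3 - 38/7*(-9)²) + ((65 - 1*(-132)) - (-644/129 + (1/7095)*(-54))) = (3 - 38/7*81) + ((65 + 132) - (-644/129 - 18/2365)) = (3 - 3078/7) + (197 - 1*(-35474/7095)) = -3057/7 + (197 + 35474/7095) = -3057/7 + 1433189/7095 = -11657092/49665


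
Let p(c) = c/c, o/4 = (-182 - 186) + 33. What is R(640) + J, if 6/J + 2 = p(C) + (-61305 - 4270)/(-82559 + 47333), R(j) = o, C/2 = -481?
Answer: -40456304/30349 ≈ -1333.0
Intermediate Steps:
C = -962 (C = 2*(-481) = -962)
o = -1340 (o = 4*((-182 - 186) + 33) = 4*(-368 + 33) = 4*(-335) = -1340)
p(c) = 1
R(j) = -1340
J = 211356/30349 (J = 6/(-2 + (1 + (-61305 - 4270)/(-82559 + 47333))) = 6/(-2 + (1 - 65575/(-35226))) = 6/(-2 + (1 - 65575*(-1/35226))) = 6/(-2 + (1 + 65575/35226)) = 6/(-2 + 100801/35226) = 6/(30349/35226) = 6*(35226/30349) = 211356/30349 ≈ 6.9642)
R(640) + J = -1340 + 211356/30349 = -40456304/30349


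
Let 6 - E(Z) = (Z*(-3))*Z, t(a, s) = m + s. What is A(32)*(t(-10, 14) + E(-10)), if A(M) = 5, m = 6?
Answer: 1630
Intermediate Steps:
t(a, s) = 6 + s
E(Z) = 6 + 3*Z² (E(Z) = 6 - Z*(-3)*Z = 6 - (-3*Z)*Z = 6 - (-3)*Z² = 6 + 3*Z²)
A(32)*(t(-10, 14) + E(-10)) = 5*((6 + 14) + (6 + 3*(-10)²)) = 5*(20 + (6 + 3*100)) = 5*(20 + (6 + 300)) = 5*(20 + 306) = 5*326 = 1630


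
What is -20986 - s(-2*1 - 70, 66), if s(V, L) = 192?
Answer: -21178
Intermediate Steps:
-20986 - s(-2*1 - 70, 66) = -20986 - 1*192 = -20986 - 192 = -21178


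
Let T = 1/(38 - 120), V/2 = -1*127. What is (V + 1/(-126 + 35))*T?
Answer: 23115/7462 ≈ 3.0977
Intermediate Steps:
V = -254 (V = 2*(-1*127) = 2*(-127) = -254)
T = -1/82 (T = 1/(-82) = -1/82 ≈ -0.012195)
(V + 1/(-126 + 35))*T = (-254 + 1/(-126 + 35))*(-1/82) = (-254 + 1/(-91))*(-1/82) = (-254 - 1/91)*(-1/82) = -23115/91*(-1/82) = 23115/7462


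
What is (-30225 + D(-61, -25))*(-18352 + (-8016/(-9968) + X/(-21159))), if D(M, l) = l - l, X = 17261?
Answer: 2437316424805600/4394019 ≈ 5.5469e+8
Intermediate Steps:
D(M, l) = 0
(-30225 + D(-61, -25))*(-18352 + (-8016/(-9968) + X/(-21159))) = (-30225 + 0)*(-18352 + (-8016/(-9968) + 17261/(-21159))) = -30225*(-18352 + (-8016*(-1/9968) + 17261*(-1/21159))) = -30225*(-18352 + (501/623 - 17261/21159)) = -30225*(-18352 - 152944/13182057) = -30225*(-241917263008/13182057) = 2437316424805600/4394019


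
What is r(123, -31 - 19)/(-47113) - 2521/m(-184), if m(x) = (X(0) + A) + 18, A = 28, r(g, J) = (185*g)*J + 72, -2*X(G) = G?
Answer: -66438685/2167198 ≈ -30.656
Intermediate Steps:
X(G) = -G/2
r(g, J) = 72 + 185*J*g (r(g, J) = 185*J*g + 72 = 72 + 185*J*g)
m(x) = 46 (m(x) = (-1/2*0 + 28) + 18 = (0 + 28) + 18 = 28 + 18 = 46)
r(123, -31 - 19)/(-47113) - 2521/m(-184) = (72 + 185*(-31 - 19)*123)/(-47113) - 2521/46 = (72 + 185*(-50)*123)*(-1/47113) - 2521*1/46 = (72 - 1137750)*(-1/47113) - 2521/46 = -1137678*(-1/47113) - 2521/46 = 1137678/47113 - 2521/46 = -66438685/2167198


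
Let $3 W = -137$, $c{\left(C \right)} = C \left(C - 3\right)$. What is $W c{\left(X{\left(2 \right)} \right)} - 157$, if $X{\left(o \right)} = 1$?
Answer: $- \frac{197}{3} \approx -65.667$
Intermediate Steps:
$c{\left(C \right)} = C \left(-3 + C\right)$
$W = - \frac{137}{3}$ ($W = \frac{1}{3} \left(-137\right) = - \frac{137}{3} \approx -45.667$)
$W c{\left(X{\left(2 \right)} \right)} - 157 = - \frac{137 \cdot 1 \left(-3 + 1\right)}{3} - 157 = - \frac{137 \cdot 1 \left(-2\right)}{3} - 157 = \left(- \frac{137}{3}\right) \left(-2\right) - 157 = \frac{274}{3} - 157 = - \frac{197}{3}$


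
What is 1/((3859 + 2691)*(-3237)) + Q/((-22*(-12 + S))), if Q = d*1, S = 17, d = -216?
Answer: 457970749/233225850 ≈ 1.9636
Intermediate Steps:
Q = -216 (Q = -216*1 = -216)
1/((3859 + 2691)*(-3237)) + Q/((-22*(-12 + S))) = 1/((3859 + 2691)*(-3237)) - 216*(-1/(22*(-12 + 17))) = -1/3237/6550 - 216/((-22*5)) = (1/6550)*(-1/3237) - 216/(-110) = -1/21202350 - 216*(-1/110) = -1/21202350 + 108/55 = 457970749/233225850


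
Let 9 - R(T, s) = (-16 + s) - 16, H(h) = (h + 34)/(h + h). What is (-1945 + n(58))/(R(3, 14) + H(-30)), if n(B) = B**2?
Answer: 21285/404 ≈ 52.686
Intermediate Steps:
H(h) = (34 + h)/(2*h) (H(h) = (34 + h)/((2*h)) = (34 + h)*(1/(2*h)) = (34 + h)/(2*h))
R(T, s) = 41 - s (R(T, s) = 9 - ((-16 + s) - 16) = 9 - (-32 + s) = 9 + (32 - s) = 41 - s)
(-1945 + n(58))/(R(3, 14) + H(-30)) = (-1945 + 58**2)/((41 - 1*14) + (1/2)*(34 - 30)/(-30)) = (-1945 + 3364)/((41 - 14) + (1/2)*(-1/30)*4) = 1419/(27 - 1/15) = 1419/(404/15) = 1419*(15/404) = 21285/404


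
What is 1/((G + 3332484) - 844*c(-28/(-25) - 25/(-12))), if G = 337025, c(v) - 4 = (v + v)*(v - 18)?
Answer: 11250/42144096719 ≈ 2.6694e-7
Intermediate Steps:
c(v) = 4 + 2*v*(-18 + v) (c(v) = 4 + (v + v)*(v - 18) = 4 + (2*v)*(-18 + v) = 4 + 2*v*(-18 + v))
1/((G + 3332484) - 844*c(-28/(-25) - 25/(-12))) = 1/((337025 + 3332484) - 844*(4 - 36*(-28/(-25) - 25/(-12)) + 2*(-28/(-25) - 25/(-12))**2)) = 1/(3669509 - 844*(4 - 36*(-28*(-1/25) - 25*(-1/12)) + 2*(-28*(-1/25) - 25*(-1/12))**2)) = 1/(3669509 - 844*(4 - 36*(28/25 + 25/12) + 2*(28/25 + 25/12)**2)) = 1/(3669509 - 844*(4 - 36*961/300 + 2*(961/300)**2)) = 1/(3669509 - 844*(4 - 2883/25 + 2*(923521/90000))) = 1/(3669509 - 844*(4 - 2883/25 + 923521/45000)) = 1/(3669509 - 844*(-4085879/45000)) = 1/(3669509 + 862120469/11250) = 1/(42144096719/11250) = 11250/42144096719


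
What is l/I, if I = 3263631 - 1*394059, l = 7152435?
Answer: 2384145/956524 ≈ 2.4925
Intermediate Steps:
I = 2869572 (I = 3263631 - 394059 = 2869572)
l/I = 7152435/2869572 = 7152435*(1/2869572) = 2384145/956524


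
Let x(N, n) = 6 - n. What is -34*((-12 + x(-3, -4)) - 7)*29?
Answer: 8874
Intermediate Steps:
-34*((-12 + x(-3, -4)) - 7)*29 = -34*((-12 + (6 - 1*(-4))) - 7)*29 = -34*((-12 + (6 + 4)) - 7)*29 = -34*((-12 + 10) - 7)*29 = -34*(-2 - 7)*29 = -34*(-9)*29 = 306*29 = 8874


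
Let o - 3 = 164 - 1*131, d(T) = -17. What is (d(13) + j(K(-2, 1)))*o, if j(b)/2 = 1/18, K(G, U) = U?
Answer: -608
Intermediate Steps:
j(b) = ⅑ (j(b) = 2/18 = 2*(1/18) = ⅑)
o = 36 (o = 3 + (164 - 1*131) = 3 + (164 - 131) = 3 + 33 = 36)
(d(13) + j(K(-2, 1)))*o = (-17 + ⅑)*36 = -152/9*36 = -608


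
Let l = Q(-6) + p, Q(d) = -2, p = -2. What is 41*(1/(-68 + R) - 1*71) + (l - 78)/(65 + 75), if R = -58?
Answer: -131036/45 ≈ -2911.9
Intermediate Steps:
l = -4 (l = -2 - 2 = -4)
41*(1/(-68 + R) - 1*71) + (l - 78)/(65 + 75) = 41*(1/(-68 - 58) - 1*71) + (-4 - 78)/(65 + 75) = 41*(1/(-126) - 71) - 82/140 = 41*(-1/126 - 71) - 82*1/140 = 41*(-8947/126) - 41/70 = -366827/126 - 41/70 = -131036/45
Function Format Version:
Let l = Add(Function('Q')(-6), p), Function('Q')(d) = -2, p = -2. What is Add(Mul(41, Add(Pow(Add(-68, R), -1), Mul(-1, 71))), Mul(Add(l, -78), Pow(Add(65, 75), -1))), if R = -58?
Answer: Rational(-131036, 45) ≈ -2911.9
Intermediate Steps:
l = -4 (l = Add(-2, -2) = -4)
Add(Mul(41, Add(Pow(Add(-68, R), -1), Mul(-1, 71))), Mul(Add(l, -78), Pow(Add(65, 75), -1))) = Add(Mul(41, Add(Pow(Add(-68, -58), -1), Mul(-1, 71))), Mul(Add(-4, -78), Pow(Add(65, 75), -1))) = Add(Mul(41, Add(Pow(-126, -1), -71)), Mul(-82, Pow(140, -1))) = Add(Mul(41, Add(Rational(-1, 126), -71)), Mul(-82, Rational(1, 140))) = Add(Mul(41, Rational(-8947, 126)), Rational(-41, 70)) = Add(Rational(-366827, 126), Rational(-41, 70)) = Rational(-131036, 45)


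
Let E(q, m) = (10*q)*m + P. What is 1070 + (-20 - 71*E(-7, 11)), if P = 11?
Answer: 54939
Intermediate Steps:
E(q, m) = 11 + 10*m*q (E(q, m) = (10*q)*m + 11 = 10*m*q + 11 = 11 + 10*m*q)
1070 + (-20 - 71*E(-7, 11)) = 1070 + (-20 - 71*(11 + 10*11*(-7))) = 1070 + (-20 - 71*(11 - 770)) = 1070 + (-20 - 71*(-759)) = 1070 + (-20 + 53889) = 1070 + 53869 = 54939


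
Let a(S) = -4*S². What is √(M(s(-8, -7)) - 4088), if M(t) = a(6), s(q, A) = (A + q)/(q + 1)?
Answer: 46*I*√2 ≈ 65.054*I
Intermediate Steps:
s(q, A) = (A + q)/(1 + q)
M(t) = -144 (M(t) = -4*6² = -4*36 = -144)
√(M(s(-8, -7)) - 4088) = √(-144 - 4088) = √(-4232) = 46*I*√2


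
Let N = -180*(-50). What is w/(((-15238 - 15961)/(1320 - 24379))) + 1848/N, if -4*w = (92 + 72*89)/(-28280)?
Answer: 16397854513/66173079000 ≈ 0.24780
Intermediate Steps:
N = 9000
w = 325/5656 (w = -(92 + 72*89)/(4*(-28280)) = -(92 + 6408)*(-1)/(4*28280) = -1625*(-1)/28280 = -¼*(-325/1414) = 325/5656 ≈ 0.057461)
w/(((-15238 - 15961)/(1320 - 24379))) + 1848/N = 325/(5656*(((-15238 - 15961)/(1320 - 24379)))) + 1848/9000 = 325/(5656*((-31199/(-23059)))) + 1848*(1/9000) = 325/(5656*((-31199*(-1/23059)))) + 77/375 = 325/(5656*(31199/23059)) + 77/375 = (325/5656)*(23059/31199) + 77/375 = 7494175/176461544 + 77/375 = 16397854513/66173079000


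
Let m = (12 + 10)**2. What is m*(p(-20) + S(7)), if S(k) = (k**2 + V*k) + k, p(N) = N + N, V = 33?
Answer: 119548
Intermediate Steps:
p(N) = 2*N
S(k) = k**2 + 34*k (S(k) = (k**2 + 33*k) + k = k**2 + 34*k)
m = 484 (m = 22**2 = 484)
m*(p(-20) + S(7)) = 484*(2*(-20) + 7*(34 + 7)) = 484*(-40 + 7*41) = 484*(-40 + 287) = 484*247 = 119548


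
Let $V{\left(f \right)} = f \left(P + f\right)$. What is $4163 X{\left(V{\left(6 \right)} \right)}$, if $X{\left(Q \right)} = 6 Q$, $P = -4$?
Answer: $299736$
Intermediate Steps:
$V{\left(f \right)} = f \left(-4 + f\right)$
$4163 X{\left(V{\left(6 \right)} \right)} = 4163 \cdot 6 \cdot 6 \left(-4 + 6\right) = 4163 \cdot 6 \cdot 6 \cdot 2 = 4163 \cdot 6 \cdot 12 = 4163 \cdot 72 = 299736$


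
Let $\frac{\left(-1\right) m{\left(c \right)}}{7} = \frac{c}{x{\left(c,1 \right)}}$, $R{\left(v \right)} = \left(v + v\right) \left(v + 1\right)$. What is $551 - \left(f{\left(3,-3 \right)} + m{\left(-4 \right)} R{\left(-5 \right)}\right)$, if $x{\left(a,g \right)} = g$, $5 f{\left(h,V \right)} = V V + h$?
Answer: $- \frac{2857}{5} \approx -571.4$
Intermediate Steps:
$f{\left(h,V \right)} = \frac{h}{5} + \frac{V^{2}}{5}$ ($f{\left(h,V \right)} = \frac{V V + h}{5} = \frac{V^{2} + h}{5} = \frac{h + V^{2}}{5} = \frac{h}{5} + \frac{V^{2}}{5}$)
$R{\left(v \right)} = 2 v \left(1 + v\right)$
$m{\left(c \right)} = - 7 c$ ($m{\left(c \right)} = - 7 \frac{c}{1} = - 7 c 1 = - 7 c$)
$551 - \left(f{\left(3,-3 \right)} + m{\left(-4 \right)} R{\left(-5 \right)}\right) = 551 - \left(\left(\frac{1}{5} \cdot 3 + \frac{\left(-3\right)^{2}}{5}\right) + \left(-7\right) \left(-4\right) 2 \left(-5\right) \left(1 - 5\right)\right) = 551 - \left(\left(\frac{3}{5} + \frac{1}{5} \cdot 9\right) + 28 \cdot 2 \left(-5\right) \left(-4\right)\right) = 551 - \left(\left(\frac{3}{5} + \frac{9}{5}\right) + 28 \cdot 40\right) = 551 - \left(\frac{12}{5} + 1120\right) = 551 - \frac{5612}{5} = - \frac{2857}{5}$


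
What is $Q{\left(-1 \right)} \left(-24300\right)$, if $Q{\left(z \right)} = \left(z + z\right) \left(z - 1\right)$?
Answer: $-97200$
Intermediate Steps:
$Q{\left(z \right)} = 2 z \left(-1 + z\right)$
$Q{\left(-1 \right)} \left(-24300\right) = 2 \left(-1\right) \left(-1 - 1\right) \left(-24300\right) = 2 \left(-1\right) \left(-2\right) \left(-24300\right) = 4 \left(-24300\right) = -97200$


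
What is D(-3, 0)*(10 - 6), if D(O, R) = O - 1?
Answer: -16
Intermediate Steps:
D(O, R) = -1 + O
D(-3, 0)*(10 - 6) = (-1 - 3)*(10 - 6) = -4*4 = -16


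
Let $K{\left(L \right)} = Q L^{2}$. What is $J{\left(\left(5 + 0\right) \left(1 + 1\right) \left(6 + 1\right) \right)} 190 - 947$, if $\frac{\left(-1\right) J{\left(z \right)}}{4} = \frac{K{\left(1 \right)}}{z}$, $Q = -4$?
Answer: $- \frac{6325}{7} \approx -903.57$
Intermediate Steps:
$K{\left(L \right)} = - 4 L^{2}$
$J{\left(z \right)} = \frac{16}{z}$ ($J{\left(z \right)} = - 4 \frac{\left(-4\right) 1^{2}}{z} = - 4 \frac{\left(-4\right) 1}{z} = - 4 \left(- \frac{4}{z}\right) = \frac{16}{z}$)
$J{\left(\left(5 + 0\right) \left(1 + 1\right) \left(6 + 1\right) \right)} 190 - 947 = \frac{16}{\left(5 + 0\right) \left(1 + 1\right) \left(6 + 1\right)} 190 - 947 = \frac{16}{5 \cdot 2 \cdot 7} \cdot 190 - 947 = \frac{16}{5 \cdot 14} \cdot 190 - 947 = \frac{16}{70} \cdot 190 - 947 = 16 \cdot \frac{1}{70} \cdot 190 - 947 = \frac{8}{35} \cdot 190 - 947 = \frac{304}{7} - 947 = - \frac{6325}{7}$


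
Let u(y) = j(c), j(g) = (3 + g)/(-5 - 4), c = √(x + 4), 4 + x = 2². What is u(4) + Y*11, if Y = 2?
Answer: 193/9 ≈ 21.444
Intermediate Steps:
x = 0 (x = -4 + 2² = -4 + 4 = 0)
c = 2 (c = √(0 + 4) = √4 = 2)
j(g) = -⅓ - g/9 (j(g) = (3 + g)/(-9) = (3 + g)*(-⅑) = -⅓ - g/9)
u(y) = -5/9 (u(y) = -⅓ - ⅑*2 = -⅓ - 2/9 = -5/9)
u(4) + Y*11 = -5/9 + 2*11 = -5/9 + 22 = 193/9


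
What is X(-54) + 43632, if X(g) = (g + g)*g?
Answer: 49464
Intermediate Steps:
X(g) = 2*g² (X(g) = (2*g)*g = 2*g²)
X(-54) + 43632 = 2*(-54)² + 43632 = 2*2916 + 43632 = 5832 + 43632 = 49464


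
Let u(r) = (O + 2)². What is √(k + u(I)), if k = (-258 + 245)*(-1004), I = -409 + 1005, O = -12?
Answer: 4*√822 ≈ 114.68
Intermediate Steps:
I = 596
k = 13052 (k = -13*(-1004) = 13052)
u(r) = 100 (u(r) = (-12 + 2)² = (-10)² = 100)
√(k + u(I)) = √(13052 + 100) = √13152 = 4*√822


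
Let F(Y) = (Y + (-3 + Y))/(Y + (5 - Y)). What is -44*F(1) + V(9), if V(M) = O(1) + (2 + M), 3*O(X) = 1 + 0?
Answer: 302/15 ≈ 20.133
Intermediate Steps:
O(X) = ⅓ (O(X) = (1 + 0)/3 = (⅓)*1 = ⅓)
V(M) = 7/3 + M (V(M) = ⅓ + (2 + M) = 7/3 + M)
F(Y) = -⅗ + 2*Y/5 (F(Y) = (-3 + 2*Y)/5 = (-3 + 2*Y)*(⅕) = -⅗ + 2*Y/5)
-44*F(1) + V(9) = -44*(-⅗ + (⅖)*1) + (7/3 + 9) = -44*(-⅗ + ⅖) + 34/3 = -44*(-⅕) + 34/3 = 44/5 + 34/3 = 302/15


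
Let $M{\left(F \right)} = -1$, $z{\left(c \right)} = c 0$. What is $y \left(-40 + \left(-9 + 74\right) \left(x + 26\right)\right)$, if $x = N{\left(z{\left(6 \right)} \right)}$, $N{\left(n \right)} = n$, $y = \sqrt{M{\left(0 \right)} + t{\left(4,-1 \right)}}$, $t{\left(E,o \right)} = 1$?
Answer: $0$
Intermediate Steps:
$z{\left(c \right)} = 0$
$y = 0$ ($y = \sqrt{-1 + 1} = \sqrt{0} = 0$)
$x = 0$
$y \left(-40 + \left(-9 + 74\right) \left(x + 26\right)\right) = 0 \left(-40 + \left(-9 + 74\right) \left(0 + 26\right)\right) = 0 \left(-40 + 65 \cdot 26\right) = 0 \left(-40 + 1690\right) = 0 \cdot 1650 = 0$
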